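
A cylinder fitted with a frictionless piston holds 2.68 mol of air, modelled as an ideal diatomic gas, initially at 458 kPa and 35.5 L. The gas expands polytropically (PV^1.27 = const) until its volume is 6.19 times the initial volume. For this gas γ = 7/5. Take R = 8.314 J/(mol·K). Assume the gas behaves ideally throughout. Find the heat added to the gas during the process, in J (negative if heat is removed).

7610 J

T₁ = P₁V₁/(nR) = 458×35.5/(2.68×8.314) = 730 K.
Polytropic n=1.27: T₂ = T₁(V₁/V₂)^(n−1) = 730×(0.162)^0.27 = 446 K; P₂ = P₁(V₁/V₂)^n = 45.2 kPa.
W = (P₁V₁−P₂V₂)/(n−1) = (458×35.5−45.2×220)/0.27 = 23400 J.
ΔU = nCvΔT = 2.68×20.8×(446−730) = -15800 J.
Q = ΔU + W = 7610 J.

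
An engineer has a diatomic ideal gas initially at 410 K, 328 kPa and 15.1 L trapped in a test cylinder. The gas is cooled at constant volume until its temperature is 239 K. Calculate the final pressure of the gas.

Isochoric: V stays 15.1 L; P/T = const ⇒ T₂ = 239 K, P₂ = 191 kPa.

191 kPa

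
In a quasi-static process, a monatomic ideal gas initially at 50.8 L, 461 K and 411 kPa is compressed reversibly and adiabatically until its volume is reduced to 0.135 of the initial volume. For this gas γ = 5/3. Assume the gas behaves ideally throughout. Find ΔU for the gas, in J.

n = P₁V₁/(RT₁) = 411×50.8/(8.314×461) = 5.45 mol.
Adiabatic: TV^(γ−1) = const ⇒ T₂ = 461×(7.41)^0.667 = 1750 K; PV^γ = const ⇒ P₂ = 11600 kPa.
For an ideal gas ΔU = nCvΔT with Cv = (3/2)R = 12.5 J/(mol·K).
ΔU = 5.45×12.5×(1750−461) = 87700 J.

87700 J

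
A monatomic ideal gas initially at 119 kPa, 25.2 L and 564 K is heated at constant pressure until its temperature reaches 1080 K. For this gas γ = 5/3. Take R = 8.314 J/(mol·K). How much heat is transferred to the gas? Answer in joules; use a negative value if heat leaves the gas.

6860 J

n = P₁V₁/(RT₁) = 119×25.2/(8.314×564) = 0.640 mol.
Isobaric: P stays 119 kPa; V/T = const ⇒ T₂ = 1080 K, V₂ = 48.3 L.
W = PΔV = 119×(48.3−25.2) kPa·L = 2740 J.
ΔU = nCvΔT = 0.640×12.5×(1080−564) = 4120 J.
Q = ΔU + W = nCpΔT = 6860 J.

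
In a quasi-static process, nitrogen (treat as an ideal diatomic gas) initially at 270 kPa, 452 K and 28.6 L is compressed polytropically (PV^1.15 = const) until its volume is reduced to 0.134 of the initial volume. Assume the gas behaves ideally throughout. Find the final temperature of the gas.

611 K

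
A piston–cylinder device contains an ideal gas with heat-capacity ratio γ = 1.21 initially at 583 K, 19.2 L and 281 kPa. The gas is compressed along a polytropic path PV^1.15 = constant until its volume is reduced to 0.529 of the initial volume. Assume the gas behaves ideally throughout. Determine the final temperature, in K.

641 K

Polytropic n=1.15: T₂ = T₁(V₁/V₂)^(n−1) = 583×(1.89)^0.15 = 641 K; P₂ = P₁(V₁/V₂)^n = 584 kPa.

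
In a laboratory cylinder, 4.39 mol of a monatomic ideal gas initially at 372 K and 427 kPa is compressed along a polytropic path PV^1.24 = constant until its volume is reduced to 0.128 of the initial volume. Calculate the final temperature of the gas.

609 K

V₁ = nRT₁/P₁ = 4.39×8.314×372/427 = 31.8 L.
Polytropic n=1.24: T₂ = T₁(V₁/V₂)^(n−1) = 372×(7.81)^0.24 = 609 K; P₂ = P₁(V₁/V₂)^n = 5460 kPa.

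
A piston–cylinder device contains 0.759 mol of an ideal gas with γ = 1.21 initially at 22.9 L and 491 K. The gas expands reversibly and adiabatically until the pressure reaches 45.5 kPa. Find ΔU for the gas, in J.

-2540 J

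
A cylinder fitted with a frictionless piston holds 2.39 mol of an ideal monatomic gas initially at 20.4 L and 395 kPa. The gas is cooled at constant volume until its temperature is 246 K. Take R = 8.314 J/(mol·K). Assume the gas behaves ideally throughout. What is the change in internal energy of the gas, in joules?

-4750 J

T₁ = P₁V₁/(nR) = 395×20.4/(2.39×8.314) = 406 K.
Isochoric: V stays 20.4 L; P/T = const ⇒ T₂ = 246 K, P₂ = 240 kPa.
For an ideal gas ΔU = nCvΔT with Cv = (3/2)R = 12.5 J/(mol·K).
ΔU = 2.39×12.5×(246−406) = -4750 J.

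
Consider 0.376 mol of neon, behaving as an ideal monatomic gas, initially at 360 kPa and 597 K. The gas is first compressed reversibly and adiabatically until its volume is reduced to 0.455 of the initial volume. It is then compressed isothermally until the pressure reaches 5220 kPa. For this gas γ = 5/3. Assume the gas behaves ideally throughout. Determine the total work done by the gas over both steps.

V₁ = nRT₁/P₁ = 0.376×8.314×597/360 = 5.18 L.
Step 1 — Adiabatic: TV^(γ−1) = const ⇒ T₂ = 597×(2.20)^0.667 = 1010 K; PV^γ = const ⇒ P₂ = 1340 kPa.
ΔU = nCvΔT = 0.376×12.5×(1010−597) = 1930 J.
Q = 0 for an adiabatic process, so W = −ΔU = -1930 J.
State after step 1: P = 1340 kPa, V = 2.36 L, T = 1010 K.
Step 2 — Isothermal: T stays 1010 K; PV = const ⇒ V₂ = 0.604 L, P₂ = 5220 kPa.
ΔU = 0 (ideal gas, T constant).
W = nRT ln(V₂/V₁) = 0.376×8.314×1010×ln(0.256) = -4300 J.
Q = ΔU + W = -4300 J.
Net over both steps: W = -6230 J, Q = -4300 J, ΔU = 1930 J.

-6230 J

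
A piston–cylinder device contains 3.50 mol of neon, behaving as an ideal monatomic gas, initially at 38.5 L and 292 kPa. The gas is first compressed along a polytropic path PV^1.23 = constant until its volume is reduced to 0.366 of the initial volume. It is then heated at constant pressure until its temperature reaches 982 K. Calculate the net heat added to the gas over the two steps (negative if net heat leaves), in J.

27700 J

T₁ = P₁V₁/(nR) = 292×38.5/(3.50×8.314) = 386 K.
Step 1 — Polytropic n=1.23: T₂ = T₁(V₁/V₂)^(n−1) = 386×(2.73)^0.23 = 487 K; P₂ = P₁(V₁/V₂)^n = 1010 kPa.
W = (P₁V₁−P₂V₂)/(n−1) = (292×38.5−1010×14.1)/0.23 = -12700 J.
ΔU = nCvΔT = 3.50×12.5×(487−386) = 4390 J.
Q = ΔU + W = -8330 J.
State after step 1: P = 1010 kPa, V = 14.1 L, T = 487 K.
Step 2 — Isobaric: P stays 1010 kPa; V/T = const ⇒ T₂ = 982 K, V₂ = 28.4 L.
W = PΔV = 1010×(28.4−14.1) kPa·L = 14400 J.
ΔU = nCvΔT = 3.50×12.5×(982−487) = 21600 J.
Q = ΔU + W = nCpΔT = 36000 J.
Net over both steps: W = 1700 J, Q = 27700 J, ΔU = 26000 J.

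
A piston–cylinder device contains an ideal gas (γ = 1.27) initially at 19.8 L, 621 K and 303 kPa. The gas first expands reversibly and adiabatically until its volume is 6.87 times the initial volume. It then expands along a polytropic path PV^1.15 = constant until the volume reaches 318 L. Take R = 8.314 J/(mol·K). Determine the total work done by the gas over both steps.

n = P₁V₁/(RT₁) = 303×19.8/(8.314×621) = 1.16 mol.
Step 1 — Adiabatic: TV^(γ−1) = const ⇒ T₂ = 621×(0.146)^0.270 = 369 K; PV^γ = const ⇒ P₂ = 26.2 kPa.
ΔU = nCvΔT = 1.16×30.8×(369−621) = -9010 J.
Q = 0 for an adiabatic process, so W = −ΔU = 9010 J.
State after step 1: P = 26.2 kPa, V = 136 L, T = 369 K.
Step 2 — Polytropic n=1.15: T₂ = T₁(V₁/V₂)^(n−1) = 369×(0.428)^0.15 = 325 K; P₂ = P₁(V₁/V₂)^n = 9.87 kPa.
W = (P₁V₁−P₂V₂)/(n−1) = (26.2×136−9.87×318)/0.15 = 2840 J.
ΔU = nCvΔT = 1.16×30.8×(325−369) = -1580 J.
Q = ΔU + W = 1260 J.
Net over both steps: W = 11900 J, Q = 1260 J, ΔU = -10600 J.

11900 J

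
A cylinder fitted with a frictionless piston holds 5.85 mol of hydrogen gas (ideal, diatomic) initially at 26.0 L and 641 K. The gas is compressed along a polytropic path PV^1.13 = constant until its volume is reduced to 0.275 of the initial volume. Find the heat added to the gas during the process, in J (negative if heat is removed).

-29600 J

P₁ = nRT₁/V₁ = 5.85×8.314×641/26.0 = 1200 kPa.
Polytropic n=1.13: T₂ = T₁(V₁/V₂)^(n−1) = 641×(3.64)^0.13 = 758 K; P₂ = P₁(V₁/V₂)^n = 5160 kPa.
W = (P₁V₁−P₂V₂)/(n−1) = (1200×26.0−5160×7.15)/0.13 = -43800 J.
ΔU = nCvΔT = 5.85×20.8×(758−641) = 14200 J.
Q = ΔU + W = -29600 J.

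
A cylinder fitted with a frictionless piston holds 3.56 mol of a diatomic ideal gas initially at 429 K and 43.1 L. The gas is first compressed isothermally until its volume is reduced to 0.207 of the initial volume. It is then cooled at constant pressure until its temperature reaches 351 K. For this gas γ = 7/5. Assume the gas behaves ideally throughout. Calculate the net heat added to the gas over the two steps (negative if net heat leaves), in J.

-28100 J

P₁ = nRT₁/V₁ = 3.56×8.314×429/43.1 = 295 kPa.
Step 1 — Isothermal: T stays 429 K; PV = const ⇒ V₂ = 8.92 L, P₂ = 1420 kPa.
ΔU = 0 (ideal gas, T constant).
W = nRT ln(V₂/V₁) = 3.56×8.314×429×ln(0.207) = -20000 J.
Q = ΔU + W = -20000 J.
State after step 1: P = 1420 kPa, V = 8.92 L, T = 429 K.
Step 2 — Isobaric: P stays 1420 kPa; V/T = const ⇒ T₂ = 351 K, V₂ = 7.30 L.
W = PΔV = 1420×(7.30−8.92) kPa·L = -2310 J.
ΔU = nCvΔT = 3.56×20.8×(351−429) = -5770 J.
Q = ΔU + W = nCpΔT = -8080 J.
Net over both steps: W = -22300 J, Q = -28100 J, ΔU = -5770 J.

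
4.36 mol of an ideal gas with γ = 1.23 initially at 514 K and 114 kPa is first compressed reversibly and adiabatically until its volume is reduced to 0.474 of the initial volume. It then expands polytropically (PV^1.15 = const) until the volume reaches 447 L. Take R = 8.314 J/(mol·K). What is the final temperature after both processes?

V₁ = nRT₁/P₁ = 4.36×8.314×514/114 = 163 L.
Step 1 — Adiabatic: TV^(γ−1) = const ⇒ T₂ = 514×(2.11)^0.230 = 610 K; PV^γ = const ⇒ P₂ = 286 kPa.
ΔU = nCvΔT = 4.36×36.1×(610−514) = 15200 J.
Q = 0 for an adiabatic process, so W = −ΔU = -15200 J.
State after step 1: P = 286 kPa, V = 77.5 L, T = 610 K.
Step 2 — Polytropic n=1.15: T₂ = T₁(V₁/V₂)^(n−1) = 610×(0.173)^0.15 = 469 K; P₂ = P₁(V₁/V₂)^n = 38.0 kPa.
W = (P₁V₁−P₂V₂)/(n−1) = (286×77.5−38.0×447)/0.15 = 34100 J.
ΔU = nCvΔT = 4.36×36.1×(469−610) = -22200 J.
Q = ΔU + W = 11900 J.
Net over both steps: W = 18900 J, Q = 11900 J, ΔU = -7060 J.

469 K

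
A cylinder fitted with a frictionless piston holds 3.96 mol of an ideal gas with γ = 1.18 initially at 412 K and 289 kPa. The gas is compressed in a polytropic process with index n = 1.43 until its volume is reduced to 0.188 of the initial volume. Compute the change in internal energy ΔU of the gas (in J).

V₁ = nRT₁/P₁ = 3.96×8.314×412/289 = 46.9 L.
Polytropic n=1.43: T₂ = T₁(V₁/V₂)^(n−1) = 412×(5.32)^0.43 = 845 K; P₂ = P₁(V₁/V₂)^n = 3150 kPa.
For an ideal gas ΔU = nCvΔT with Cv = R/(γ−1) = 46.2 J/(mol·K).
ΔU = 3.96×46.2×(845−412) = 79300 J.

79300 J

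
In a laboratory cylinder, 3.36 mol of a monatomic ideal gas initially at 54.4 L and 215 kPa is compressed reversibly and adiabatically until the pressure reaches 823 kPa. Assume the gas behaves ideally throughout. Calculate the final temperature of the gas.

T₁ = P₁V₁/(nR) = 215×54.4/(3.36×8.314) = 419 K.
Adiabatic: T₂/T₁ = (P₂/P₁)^((γ−1)/γ) ⇒ T₂ = 419×(3.83)^0.400 = 716 K; V₂ = 24.3 L.

716 K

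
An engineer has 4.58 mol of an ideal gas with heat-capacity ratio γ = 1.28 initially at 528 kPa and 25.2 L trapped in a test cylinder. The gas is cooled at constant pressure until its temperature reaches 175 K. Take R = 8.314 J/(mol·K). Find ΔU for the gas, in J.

-23700 J

T₁ = P₁V₁/(nR) = 528×25.2/(4.58×8.314) = 349 K.
Isobaric: P stays 528 kPa; V/T = const ⇒ T₂ = 175 K, V₂ = 12.6 L.
For an ideal gas ΔU = nCvΔT with Cv = R/(γ−1) = 29.7 J/(mol·K).
ΔU = 4.58×29.7×(175−349) = -23700 J.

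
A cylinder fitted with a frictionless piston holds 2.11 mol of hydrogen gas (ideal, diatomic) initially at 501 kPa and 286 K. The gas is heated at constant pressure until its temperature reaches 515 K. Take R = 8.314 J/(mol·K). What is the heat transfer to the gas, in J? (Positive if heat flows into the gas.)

14100 J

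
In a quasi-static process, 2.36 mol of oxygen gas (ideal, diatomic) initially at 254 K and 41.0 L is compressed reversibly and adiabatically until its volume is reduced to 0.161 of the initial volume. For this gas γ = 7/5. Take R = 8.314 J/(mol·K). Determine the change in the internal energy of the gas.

13400 J

P₁ = nRT₁/V₁ = 2.36×8.314×254/41.0 = 122 kPa.
Adiabatic: TV^(γ−1) = const ⇒ T₂ = 254×(6.21)^0.400 = 527 K; PV^γ = const ⇒ P₂ = 1570 kPa.
For an ideal gas ΔU = nCvΔT with Cv = (5/2)R = 20.8 J/(mol·K).
ΔU = 2.36×20.8×(527−254) = 13400 J.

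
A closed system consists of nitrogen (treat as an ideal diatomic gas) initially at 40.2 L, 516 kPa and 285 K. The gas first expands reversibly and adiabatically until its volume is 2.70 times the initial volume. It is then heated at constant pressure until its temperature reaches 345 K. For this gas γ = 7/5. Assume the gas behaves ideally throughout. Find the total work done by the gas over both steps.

n = P₁V₁/(RT₁) = 516×40.2/(8.314×285) = 8.75 mol.
Step 1 — Adiabatic: TV^(γ−1) = const ⇒ T₂ = 285×(0.370)^0.400 = 192 K; PV^γ = const ⇒ P₂ = 128 kPa.
ΔU = nCvΔT = 8.75×20.8×(192−285) = -17000 J.
Q = 0 for an adiabatic process, so W = −ΔU = 17000 J.
State after step 1: P = 128 kPa, V = 109 L, T = 192 K.
Step 2 — Isobaric: P stays 128 kPa; V/T = const ⇒ T₂ = 345 K, V₂ = 195 L.
W = PΔV = 128×(195−109) kPa·L = 11200 J.
ΔU = nCvΔT = 8.75×20.8×(345−192) = 27900 J.
Q = ΔU + W = nCpΔT = 39100 J.
Net over both steps: W = 28200 J, Q = 39100 J, ΔU = 10900 J.

28200 J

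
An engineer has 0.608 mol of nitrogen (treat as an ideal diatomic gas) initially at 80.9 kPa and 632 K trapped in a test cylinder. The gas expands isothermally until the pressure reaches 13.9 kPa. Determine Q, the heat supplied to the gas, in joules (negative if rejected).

5630 J

V₁ = nRT₁/P₁ = 0.608×8.314×632/80.9 = 39.5 L.
Isothermal: T stays 632 K; PV = const ⇒ V₂ = 230 L, P₂ = 13.9 kPa.
ΔU = 0 (ideal gas, T constant).
W = nRT ln(V₂/V₁) = 0.608×8.314×632×ln(5.82) = 5630 J.
Q = ΔU + W = 5630 J.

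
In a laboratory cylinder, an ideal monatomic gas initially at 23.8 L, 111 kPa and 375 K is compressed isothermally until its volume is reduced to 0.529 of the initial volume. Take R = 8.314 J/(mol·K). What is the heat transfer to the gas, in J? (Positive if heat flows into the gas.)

-1680 J

n = P₁V₁/(RT₁) = 111×23.8/(8.314×375) = 0.847 mol.
Isothermal: T stays 375 K; PV = const ⇒ V₂ = 12.6 L, P₂ = 210 kPa.
ΔU = 0 (ideal gas, T constant).
W = nRT ln(V₂/V₁) = 0.847×8.314×375×ln(0.529) = -1680 J.
Q = ΔU + W = -1680 J.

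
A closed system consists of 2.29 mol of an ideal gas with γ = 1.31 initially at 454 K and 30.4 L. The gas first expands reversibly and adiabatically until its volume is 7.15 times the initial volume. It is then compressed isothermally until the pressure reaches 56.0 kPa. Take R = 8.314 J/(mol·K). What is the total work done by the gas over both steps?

8260 J

P₁ = nRT₁/V₁ = 2.29×8.314×454/30.4 = 284 kPa.
Step 1 — Adiabatic: TV^(γ−1) = const ⇒ T₂ = 454×(0.140)^0.310 = 247 K; PV^γ = const ⇒ P₂ = 21.6 kPa.
ΔU = nCvΔT = 2.29×26.8×(247−454) = -12700 J.
Q = 0 for an adiabatic process, so W = −ΔU = 12700 J.
State after step 1: P = 21.6 kPa, V = 217 L, T = 247 K.
Step 2 — Isothermal: T stays 247 K; PV = const ⇒ V₂ = 83.9 L, P₂ = 56.0 kPa.
ΔU = 0 (ideal gas, T constant).
W = nRT ln(V₂/V₁) = 2.29×8.314×247×ln(0.386) = -4470 J.
Q = ΔU + W = -4470 J.
Net over both steps: W = 8260 J, Q = -4470 J, ΔU = -12700 J.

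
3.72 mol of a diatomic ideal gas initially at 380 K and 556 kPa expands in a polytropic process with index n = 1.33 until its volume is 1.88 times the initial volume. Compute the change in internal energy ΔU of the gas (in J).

-5530 J

V₁ = nRT₁/P₁ = 3.72×8.314×380/556 = 21.1 L.
Polytropic n=1.33: T₂ = T₁(V₁/V₂)^(n−1) = 380×(0.532)^0.33 = 309 K; P₂ = P₁(V₁/V₂)^n = 240 kPa.
For an ideal gas ΔU = nCvΔT with Cv = (5/2)R = 20.8 J/(mol·K).
ΔU = 3.72×20.8×(309−380) = -5530 J.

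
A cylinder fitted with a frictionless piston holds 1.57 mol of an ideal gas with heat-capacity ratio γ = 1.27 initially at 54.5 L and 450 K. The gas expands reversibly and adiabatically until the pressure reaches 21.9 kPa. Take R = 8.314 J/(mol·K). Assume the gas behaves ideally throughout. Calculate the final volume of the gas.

P₁ = nRT₁/V₁ = 1.57×8.314×450/54.5 = 108 kPa.
Adiabatic: T₂/T₁ = (P₂/P₁)^((γ−1)/γ) ⇒ T₂ = 450×(0.203)^0.213 = 321 K; V₂ = 191 L.

191 L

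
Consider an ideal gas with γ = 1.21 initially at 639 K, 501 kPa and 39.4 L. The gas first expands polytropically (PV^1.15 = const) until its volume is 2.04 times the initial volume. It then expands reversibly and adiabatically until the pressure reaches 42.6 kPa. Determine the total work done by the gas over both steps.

n = P₁V₁/(RT₁) = 501×39.4/(8.314×639) = 3.72 mol.
Step 1 — Polytropic n=1.15: T₂ = T₁(V₁/V₂)^(n−1) = 639×(0.490)^0.15 = 574 K; P₂ = P₁(V₁/V₂)^n = 221 kPa.
W = (P₁V₁−P₂V₂)/(n−1) = (501×39.4−221×80.4)/0.15 = 13300 J.
ΔU = nCvΔT = 3.72×39.6×(574−639) = -9530 J.
Q = ΔU + W = 3810 J.
State after step 1: P = 221 kPa, V = 80.4 L, T = 574 K.
Step 2 — Adiabatic: T₂/T₁ = (P₂/P₁)^((γ−1)/γ) ⇒ T₂ = 574×(0.193)^0.174 = 432 K; V₂ = 313 L.
ΔU = nCvΔT = 3.72×39.6×(432−574) = -21000 J.
Q = 0 for an adiabatic process, so W = −ΔU = 21000 J.
Net over both steps: W = 34300 J, Q = 3810 J, ΔU = -30500 J.

34300 J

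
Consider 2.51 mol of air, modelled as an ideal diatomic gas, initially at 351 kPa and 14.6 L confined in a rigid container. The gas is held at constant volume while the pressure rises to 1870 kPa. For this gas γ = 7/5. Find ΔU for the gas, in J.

T₁ = P₁V₁/(nR) = 351×14.6/(2.51×8.314) = 246 K.
Isochoric: V stays 14.6 L; P/T = const ⇒ T₂ = 1310 K, P₂ = 1870 kPa.
For an ideal gas ΔU = nCvΔT with Cv = (5/2)R = 20.8 J/(mol·K).
ΔU = 2.51×20.8×(1310−246) = 55400 J.

55400 J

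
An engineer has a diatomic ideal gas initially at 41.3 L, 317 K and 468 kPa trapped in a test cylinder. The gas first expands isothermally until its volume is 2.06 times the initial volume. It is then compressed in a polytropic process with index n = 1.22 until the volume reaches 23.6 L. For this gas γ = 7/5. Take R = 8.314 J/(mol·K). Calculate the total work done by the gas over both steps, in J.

n = P₁V₁/(RT₁) = 468×41.3/(8.314×317) = 7.33 mol.
Step 1 — Isothermal: T stays 317 K; PV = const ⇒ V₂ = 85.1 L, P₂ = 227 kPa.
ΔU = 0 (ideal gas, T constant).
W = nRT ln(V₂/V₁) = 7.33×8.314×317×ln(2.06) = 14000 J.
Q = ΔU + W = 14000 J.
State after step 1: P = 227 kPa, V = 85.1 L, T = 317 K.
Step 2 — Polytropic n=1.22: T₂ = T₁(V₁/V₂)^(n−1) = 317×(3.60)^0.22 = 420 K; P₂ = P₁(V₁/V₂)^n = 1090 kPa.
W = (P₁V₁−P₂V₂)/(n−1) = (227×85.1−1090×23.6)/0.22 = -28600 J.
ΔU = nCvΔT = 7.33×20.8×(420−317) = 15700 J.
Q = ΔU + W = -12900 J.
Net over both steps: W = -14700 J, Q = 1080 J, ΔU = 15700 J.

-14700 J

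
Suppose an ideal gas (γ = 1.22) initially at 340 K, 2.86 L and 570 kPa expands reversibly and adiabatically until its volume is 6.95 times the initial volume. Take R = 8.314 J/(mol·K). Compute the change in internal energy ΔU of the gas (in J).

n = P₁V₁/(RT₁) = 570×2.86/(8.314×340) = 0.577 mol.
Adiabatic: TV^(γ−1) = const ⇒ T₂ = 340×(0.144)^0.220 = 222 K; PV^γ = const ⇒ P₂ = 53.5 kPa.
For an ideal gas ΔU = nCvΔT with Cv = R/(γ−1) = 37.8 J/(mol·K).
ΔU = 0.577×37.8×(222−340) = -2570 J.

-2570 J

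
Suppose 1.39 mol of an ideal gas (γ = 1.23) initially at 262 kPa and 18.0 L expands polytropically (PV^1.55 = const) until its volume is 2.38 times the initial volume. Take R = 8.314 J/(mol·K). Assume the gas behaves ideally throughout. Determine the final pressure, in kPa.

T₁ = P₁V₁/(nR) = 262×18.0/(1.39×8.314) = 408 K.
Polytropic n=1.55: T₂ = T₁(V₁/V₂)^(n−1) = 408×(0.420)^0.55 = 253 K; P₂ = P₁(V₁/V₂)^n = 68.3 kPa.

68.3 kPa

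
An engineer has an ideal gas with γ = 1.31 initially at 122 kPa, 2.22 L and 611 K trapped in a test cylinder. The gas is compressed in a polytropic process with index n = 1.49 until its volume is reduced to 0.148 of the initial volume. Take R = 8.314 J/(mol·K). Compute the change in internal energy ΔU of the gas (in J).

n = P₁V₁/(RT₁) = 122×2.22/(8.314×611) = 0.0533 mol.
Polytropic n=1.49: T₂ = T₁(V₁/V₂)^(n−1) = 611×(6.76)^0.49 = 1560 K; P₂ = P₁(V₁/V₂)^n = 2100 kPa.
For an ideal gas ΔU = nCvΔT with Cv = R/(γ−1) = 26.8 J/(mol·K).
ΔU = 0.0533×26.8×(1560−611) = 1350 J.

1350 J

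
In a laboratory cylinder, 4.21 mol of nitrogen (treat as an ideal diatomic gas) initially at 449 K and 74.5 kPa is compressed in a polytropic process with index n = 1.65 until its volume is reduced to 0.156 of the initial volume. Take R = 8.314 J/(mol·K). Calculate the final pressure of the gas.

1600 kPa

V₁ = nRT₁/P₁ = 4.21×8.314×449/74.5 = 211 L.
Polytropic n=1.65: T₂ = T₁(V₁/V₂)^(n−1) = 449×(6.41)^0.65 = 1500 K; P₂ = P₁(V₁/V₂)^n = 1600 kPa.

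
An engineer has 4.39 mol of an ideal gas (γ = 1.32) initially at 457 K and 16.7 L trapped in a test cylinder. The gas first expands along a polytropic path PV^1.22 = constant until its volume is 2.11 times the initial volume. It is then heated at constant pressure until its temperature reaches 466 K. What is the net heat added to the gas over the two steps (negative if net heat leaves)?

P₁ = nRT₁/V₁ = 4.39×8.314×457/16.7 = 999 kPa.
Step 1 — Polytropic n=1.22: T₂ = T₁(V₁/V₂)^(n−1) = 457×(0.474)^0.22 = 388 K; P₂ = P₁(V₁/V₂)^n = 402 kPa.
W = (P₁V₁−P₂V₂)/(n−1) = (999×16.7−402×35.2)/0.22 = 11500 J.
ΔU = nCvΔT = 4.39×26.0×(388−457) = -7900 J.
Q = ΔU + W = 3590 J.
State after step 1: P = 402 kPa, V = 35.2 L, T = 388 K.
Step 2 — Isobaric: P stays 402 kPa; V/T = const ⇒ T₂ = 466 K, V₂ = 42.3 L.
W = PΔV = 402×(42.3−35.2) kPa·L = 2860 J.
ΔU = nCvΔT = 4.39×26.0×(466−388) = 8920 J.
Q = ΔU + W = nCpΔT = 11800 J.
Net over both steps: W = 14300 J, Q = 15400 J, ΔU = 1030 J.

15400 J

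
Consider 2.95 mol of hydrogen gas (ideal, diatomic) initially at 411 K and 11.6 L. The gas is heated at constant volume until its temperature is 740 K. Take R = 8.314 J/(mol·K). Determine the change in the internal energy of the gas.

P₁ = nRT₁/V₁ = 2.95×8.314×411/11.6 = 869 kPa.
Isochoric: V stays 11.6 L; P/T = const ⇒ T₂ = 740 K, P₂ = 1560 kPa.
For an ideal gas ΔU = nCvΔT with Cv = (5/2)R = 20.8 J/(mol·K).
ΔU = 2.95×20.8×(740−411) = 20200 J.

20200 J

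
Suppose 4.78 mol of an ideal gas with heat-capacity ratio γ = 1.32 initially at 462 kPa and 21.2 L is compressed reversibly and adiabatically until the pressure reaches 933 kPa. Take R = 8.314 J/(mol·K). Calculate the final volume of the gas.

T₁ = P₁V₁/(nR) = 462×21.2/(4.78×8.314) = 246 K.
Adiabatic: T₂/T₁ = (P₂/P₁)^((γ−1)/γ) ⇒ T₂ = 246×(2.02)^0.242 = 292 K; V₂ = 12.4 L.

12.4 L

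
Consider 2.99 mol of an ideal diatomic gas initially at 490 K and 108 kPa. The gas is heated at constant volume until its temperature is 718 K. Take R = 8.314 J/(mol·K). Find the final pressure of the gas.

158 kPa

V₁ = nRT₁/P₁ = 2.99×8.314×490/108 = 113 L.
Isochoric: V stays 113 L; P/T = const ⇒ T₂ = 718 K, P₂ = 158 kPa.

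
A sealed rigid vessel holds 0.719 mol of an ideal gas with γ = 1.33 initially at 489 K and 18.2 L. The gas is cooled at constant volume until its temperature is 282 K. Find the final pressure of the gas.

92.6 kPa

P₁ = nRT₁/V₁ = 0.719×8.314×489/18.2 = 161 kPa.
Isochoric: V stays 18.2 L; P/T = const ⇒ T₂ = 282 K, P₂ = 92.6 kPa.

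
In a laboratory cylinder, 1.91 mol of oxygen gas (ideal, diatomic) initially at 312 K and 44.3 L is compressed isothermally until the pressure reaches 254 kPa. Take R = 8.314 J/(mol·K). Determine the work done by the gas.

P₁ = nRT₁/V₁ = 1.91×8.314×312/44.3 = 112 kPa.
Isothermal: T stays 312 K; PV = const ⇒ V₂ = 19.5 L, P₂ = 254 kPa.
W = nRT ln(V₂/V₁) = 1.91×8.314×312×ln(0.440) = -4060 J.

-4060 J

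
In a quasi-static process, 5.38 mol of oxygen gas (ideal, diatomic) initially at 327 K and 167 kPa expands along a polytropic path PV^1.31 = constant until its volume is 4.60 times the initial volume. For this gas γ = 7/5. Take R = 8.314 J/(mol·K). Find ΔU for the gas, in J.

-13800 J

V₁ = nRT₁/P₁ = 5.38×8.314×327/167 = 87.6 L.
Polytropic n=1.31: T₂ = T₁(V₁/V₂)^(n−1) = 327×(0.217)^0.31 = 204 K; P₂ = P₁(V₁/V₂)^n = 22.6 kPa.
For an ideal gas ΔU = nCvΔT with Cv = (5/2)R = 20.8 J/(mol·K).
ΔU = 5.38×20.8×(204−327) = -13800 J.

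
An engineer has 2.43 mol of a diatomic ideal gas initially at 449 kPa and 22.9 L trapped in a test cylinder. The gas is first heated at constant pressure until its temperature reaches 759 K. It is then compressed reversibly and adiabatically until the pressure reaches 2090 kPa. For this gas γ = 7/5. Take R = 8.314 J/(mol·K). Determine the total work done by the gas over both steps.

-16100 J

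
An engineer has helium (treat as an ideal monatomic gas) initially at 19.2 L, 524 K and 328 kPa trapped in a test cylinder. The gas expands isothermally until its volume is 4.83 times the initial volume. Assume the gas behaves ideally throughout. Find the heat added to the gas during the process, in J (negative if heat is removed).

9920 J

n = P₁V₁/(RT₁) = 328×19.2/(8.314×524) = 1.45 mol.
Isothermal: T stays 524 K; PV = const ⇒ V₂ = 92.7 L, P₂ = 67.9 kPa.
ΔU = 0 (ideal gas, T constant).
W = nRT ln(V₂/V₁) = 1.45×8.314×524×ln(4.83) = 9920 J.
Q = ΔU + W = 9920 J.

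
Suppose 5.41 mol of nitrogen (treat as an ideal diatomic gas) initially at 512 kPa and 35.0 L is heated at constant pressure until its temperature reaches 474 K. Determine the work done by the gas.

T₁ = P₁V₁/(nR) = 512×35.0/(5.41×8.314) = 398 K.
Isobaric: P stays 512 kPa; V/T = const ⇒ T₂ = 474 K, V₂ = 41.6 L.
W = PΔV = 512×(41.6−35.0) kPa·L = 3400 J.

3400 J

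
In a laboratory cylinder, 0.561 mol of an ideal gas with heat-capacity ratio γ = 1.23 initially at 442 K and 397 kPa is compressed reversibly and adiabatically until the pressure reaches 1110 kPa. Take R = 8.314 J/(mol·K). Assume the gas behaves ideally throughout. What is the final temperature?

V₁ = nRT₁/P₁ = 0.561×8.314×442/397 = 5.19 L.
Adiabatic: T₂/T₁ = (P₂/P₁)^((γ−1)/γ) ⇒ T₂ = 442×(2.80)^0.187 = 536 K; V₂ = 2.25 L.

536 K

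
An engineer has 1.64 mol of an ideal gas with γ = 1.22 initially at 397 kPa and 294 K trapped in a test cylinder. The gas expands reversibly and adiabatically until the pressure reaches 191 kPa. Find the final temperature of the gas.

258 K

V₁ = nRT₁/P₁ = 1.64×8.314×294/397 = 10.1 L.
Adiabatic: T₂/T₁ = (P₂/P₁)^((γ−1)/γ) ⇒ T₂ = 294×(0.481)^0.180 = 258 K; V₂ = 18.4 L.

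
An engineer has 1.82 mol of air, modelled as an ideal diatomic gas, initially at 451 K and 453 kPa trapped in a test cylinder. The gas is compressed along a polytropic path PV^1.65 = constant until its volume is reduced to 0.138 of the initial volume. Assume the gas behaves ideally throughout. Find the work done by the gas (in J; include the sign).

V₁ = nRT₁/P₁ = 1.82×8.314×451/453 = 15.1 L.
Polytropic n=1.65: T₂ = T₁(V₁/V₂)^(n−1) = 451×(7.25)^0.65 = 1630 K; P₂ = P₁(V₁/V₂)^n = 11900 kPa.
W = (P₁V₁−P₂V₂)/(n−1) = (453×15.1−11900×2.08)/0.65 = -27500 J.

-27500 J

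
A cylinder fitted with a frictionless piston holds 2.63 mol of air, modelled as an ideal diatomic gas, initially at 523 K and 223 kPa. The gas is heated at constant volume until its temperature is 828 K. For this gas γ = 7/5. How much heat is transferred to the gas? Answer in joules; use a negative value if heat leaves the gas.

16700 J

V₁ = nRT₁/P₁ = 2.63×8.314×523/223 = 51.3 L.
Isochoric: V stays 51.3 L; P/T = const ⇒ T₂ = 828 K, P₂ = 353 kPa.
W = 0 (no volume change).
ΔU = nCvΔT = 2.63×20.8×(828−523) = 16700 J.
Q = ΔU = 16700 J.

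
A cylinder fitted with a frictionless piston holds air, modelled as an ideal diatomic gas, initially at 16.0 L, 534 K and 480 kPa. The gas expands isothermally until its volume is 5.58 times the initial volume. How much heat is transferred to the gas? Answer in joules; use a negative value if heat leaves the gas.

13200 J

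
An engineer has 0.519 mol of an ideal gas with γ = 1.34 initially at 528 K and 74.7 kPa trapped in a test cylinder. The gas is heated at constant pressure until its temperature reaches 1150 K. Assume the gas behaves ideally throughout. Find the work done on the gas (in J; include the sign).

-2680 J

V₁ = nRT₁/P₁ = 0.519×8.314×528/74.7 = 30.5 L.
Isobaric: P stays 74.7 kPa; V/T = const ⇒ T₂ = 1150 K, V₂ = 66.4 L.
W = PΔV = 74.7×(66.4−30.5) kPa·L = 2680 J.
Work done on the gas = −W_by = -2680 J.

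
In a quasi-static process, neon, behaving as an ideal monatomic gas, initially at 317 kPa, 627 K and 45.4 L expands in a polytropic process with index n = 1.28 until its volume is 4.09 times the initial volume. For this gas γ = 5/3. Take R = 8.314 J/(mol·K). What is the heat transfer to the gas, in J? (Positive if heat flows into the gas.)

n = P₁V₁/(RT₁) = 317×45.4/(8.314×627) = 2.76 mol.
Polytropic n=1.28: T₂ = T₁(V₁/V₂)^(n−1) = 627×(0.244)^0.28 = 423 K; P₂ = P₁(V₁/V₂)^n = 52.2 kPa.
W = (P₁V₁−P₂V₂)/(n−1) = (317×45.4−52.2×186)/0.28 = 16800 J.
ΔU = nCvΔT = 2.76×12.5×(423−627) = -7040 J.
Q = ΔU + W = 9720 J.

9720 J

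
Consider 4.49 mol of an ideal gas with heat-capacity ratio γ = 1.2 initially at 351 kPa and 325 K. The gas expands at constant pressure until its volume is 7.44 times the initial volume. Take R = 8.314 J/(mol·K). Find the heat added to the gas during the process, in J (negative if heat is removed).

469000 J

V₁ = nRT₁/P₁ = 4.49×8.314×325/351 = 34.6 L.
Isobaric: P stays 351 kPa; V/T = const ⇒ T₂ = 2420 K, V₂ = 257 L.
W = PΔV = 351×(257−34.6) kPa·L = 78100 J.
ΔU = nCvΔT = 4.49×41.6×(2420−325) = 391000 J.
Q = ΔU + W = nCpΔT = 469000 J.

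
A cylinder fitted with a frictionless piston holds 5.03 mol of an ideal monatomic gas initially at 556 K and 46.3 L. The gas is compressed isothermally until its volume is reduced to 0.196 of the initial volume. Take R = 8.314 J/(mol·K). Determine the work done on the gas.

37900 J

P₁ = nRT₁/V₁ = 5.03×8.314×556/46.3 = 502 kPa.
Isothermal: T stays 556 K; PV = const ⇒ V₂ = 9.07 L, P₂ = 2560 kPa.
W = nRT ln(V₂/V₁) = 5.03×8.314×556×ln(0.196) = -37900 J.
Work done on the gas = −W_by = 37900 J.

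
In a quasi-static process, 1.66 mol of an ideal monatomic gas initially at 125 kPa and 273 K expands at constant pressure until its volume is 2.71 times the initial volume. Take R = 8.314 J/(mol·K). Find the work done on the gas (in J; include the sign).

V₁ = nRT₁/P₁ = 1.66×8.314×273/125 = 30.1 L.
Isobaric: P stays 125 kPa; V/T = const ⇒ T₂ = 740 K, V₂ = 81.7 L.
W = PΔV = 125×(81.7−30.1) kPa·L = 6440 J.
Work done on the gas = −W_by = -6440 J.

-6440 J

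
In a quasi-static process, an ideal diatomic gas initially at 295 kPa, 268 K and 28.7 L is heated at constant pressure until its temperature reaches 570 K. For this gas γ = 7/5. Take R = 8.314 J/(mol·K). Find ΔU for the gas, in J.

n = P₁V₁/(RT₁) = 295×28.7/(8.314×268) = 3.80 mol.
Isobaric: P stays 295 kPa; V/T = const ⇒ T₂ = 570 K, V₂ = 61.0 L.
For an ideal gas ΔU = nCvΔT with Cv = (5/2)R = 20.8 J/(mol·K).
ΔU = 3.80×20.8×(570−268) = 23900 J.

23900 J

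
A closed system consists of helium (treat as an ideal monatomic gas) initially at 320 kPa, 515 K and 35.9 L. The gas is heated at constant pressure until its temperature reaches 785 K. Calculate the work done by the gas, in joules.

6020 J

n = P₁V₁/(RT₁) = 320×35.9/(8.314×515) = 2.68 mol.
Isobaric: P stays 320 kPa; V/T = const ⇒ T₂ = 785 K, V₂ = 54.7 L.
W = PΔV = 320×(54.7−35.9) kPa·L = 6020 J.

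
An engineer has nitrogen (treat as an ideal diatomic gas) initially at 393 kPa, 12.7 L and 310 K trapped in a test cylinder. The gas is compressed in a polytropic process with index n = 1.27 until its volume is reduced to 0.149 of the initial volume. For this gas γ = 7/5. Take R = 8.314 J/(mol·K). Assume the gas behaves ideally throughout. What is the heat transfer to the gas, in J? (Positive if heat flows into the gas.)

n = P₁V₁/(RT₁) = 393×12.7/(8.314×310) = 1.94 mol.
Polytropic n=1.27: T₂ = T₁(V₁/V₂)^(n−1) = 310×(6.71)^0.27 = 518 K; P₂ = P₁(V₁/V₂)^n = 4410 kPa.
W = (P₁V₁−P₂V₂)/(n−1) = (393×12.7−4410×1.89)/0.27 = -12400 J.
ΔU = nCvΔT = 1.94×20.8×(518−310) = 8390 J.
Q = ΔU + W = -4040 J.

-4040 J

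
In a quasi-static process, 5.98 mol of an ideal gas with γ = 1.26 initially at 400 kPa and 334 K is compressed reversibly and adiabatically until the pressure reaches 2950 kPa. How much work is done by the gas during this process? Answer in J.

V₁ = nRT₁/P₁ = 5.98×8.314×334/400 = 41.5 L.
Adiabatic: T₂/T₁ = (P₂/P₁)^((γ−1)/γ) ⇒ T₂ = 334×(7.38)^0.206 = 504 K; V₂ = 8.50 L.
ΔU = nCvΔT = 5.98×32.0×(504−334) = 32600 J.
Q = 0 for an adiabatic process, so W = −ΔU = -32600 J.

-32600 J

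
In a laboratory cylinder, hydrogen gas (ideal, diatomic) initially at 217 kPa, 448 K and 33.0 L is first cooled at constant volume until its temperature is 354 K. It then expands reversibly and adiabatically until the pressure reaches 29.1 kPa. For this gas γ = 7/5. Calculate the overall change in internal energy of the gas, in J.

n = P₁V₁/(RT₁) = 217×33.0/(8.314×448) = 1.92 mol.
Step 1 — Isochoric: V stays 33.0 L; P/T = const ⇒ T₂ = 354 K, P₂ = 171 kPa.
W = 0 (no volume change).
ΔU = nCvΔT = 1.92×20.8×(354−448) = -3760 J.
Q = ΔU = -3760 J.
State after step 1: P = 171 kPa, V = 33.0 L, T = 354 K.
Step 2 — Adiabatic: T₂/T₁ = (P₂/P₁)^((γ−1)/γ) ⇒ T₂ = 354×(0.170)^0.286 = 213 K; V₂ = 117 L.
ΔU = nCvΔT = 1.92×20.8×(213−354) = -5620 J.
Q = 0 for an adiabatic process, so W = −ΔU = 5620 J.
Net over both steps: W = 5620 J, Q = -3760 J, ΔU = -9380 J.

-9380 J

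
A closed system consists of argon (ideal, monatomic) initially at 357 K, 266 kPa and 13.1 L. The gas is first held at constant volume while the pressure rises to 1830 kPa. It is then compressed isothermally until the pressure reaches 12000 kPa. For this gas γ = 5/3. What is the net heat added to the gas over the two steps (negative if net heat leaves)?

-14400 J

n = P₁V₁/(RT₁) = 266×13.1/(8.314×357) = 1.17 mol.
Step 1 — Isochoric: V stays 13.1 L; P/T = const ⇒ T₂ = 2460 K, P₂ = 1830 kPa.
W = 0 (no volume change).
ΔU = nCvΔT = 1.17×12.5×(2460−357) = 30700 J.
Q = ΔU = 30700 J.
State after step 1: P = 1830 kPa, V = 13.1 L, T = 2460 K.
Step 2 — Isothermal: T stays 2460 K; PV = const ⇒ V₂ = 2.00 L, P₂ = 12000 kPa.
ΔU = 0 (ideal gas, T constant).
W = nRT ln(V₂/V₁) = 1.17×8.314×2460×ln(0.152) = -45100 J.
Q = ΔU + W = -45100 J.
Net over both steps: W = -45100 J, Q = -14400 J, ΔU = 30700 J.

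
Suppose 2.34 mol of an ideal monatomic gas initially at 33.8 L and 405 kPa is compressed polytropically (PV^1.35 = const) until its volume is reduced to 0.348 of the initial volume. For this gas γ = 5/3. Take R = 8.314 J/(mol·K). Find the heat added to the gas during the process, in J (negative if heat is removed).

-8300 J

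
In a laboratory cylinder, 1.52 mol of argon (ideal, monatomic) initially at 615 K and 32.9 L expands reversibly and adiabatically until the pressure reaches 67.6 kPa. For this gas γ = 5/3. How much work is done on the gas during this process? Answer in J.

P₁ = nRT₁/V₁ = 1.52×8.314×615/32.9 = 236 kPa.
Adiabatic: T₂/T₁ = (P₂/P₁)^((γ−1)/γ) ⇒ T₂ = 615×(0.286)^0.400 = 373 K; V₂ = 69.7 L.
ΔU = nCvΔT = 1.52×12.5×(373−615) = -4590 J.
Q = 0 for an adiabatic process, so W = −ΔU = 4590 J.
Work done on the gas = −W_by = -4590 J.

-4590 J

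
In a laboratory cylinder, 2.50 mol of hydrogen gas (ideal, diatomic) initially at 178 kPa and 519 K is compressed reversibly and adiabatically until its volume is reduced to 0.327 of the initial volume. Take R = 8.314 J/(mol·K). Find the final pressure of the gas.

851 kPa

V₁ = nRT₁/P₁ = 2.50×8.314×519/178 = 60.6 L.
Adiabatic: TV^(γ−1) = const ⇒ T₂ = 519×(3.06)^0.400 = 812 K; PV^γ = const ⇒ P₂ = 851 kPa.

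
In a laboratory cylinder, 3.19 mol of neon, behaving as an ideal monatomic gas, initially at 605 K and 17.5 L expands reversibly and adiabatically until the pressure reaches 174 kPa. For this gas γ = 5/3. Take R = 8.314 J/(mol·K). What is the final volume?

47.4 L

P₁ = nRT₁/V₁ = 3.19×8.314×605/17.5 = 917 kPa.
Adiabatic: T₂/T₁ = (P₂/P₁)^((γ−1)/γ) ⇒ T₂ = 605×(0.190)^0.400 = 311 K; V₂ = 47.4 L.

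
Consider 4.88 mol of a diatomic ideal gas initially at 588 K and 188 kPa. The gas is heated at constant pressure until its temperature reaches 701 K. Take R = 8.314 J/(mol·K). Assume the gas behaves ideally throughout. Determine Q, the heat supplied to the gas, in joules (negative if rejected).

16000 J

V₁ = nRT₁/P₁ = 4.88×8.314×588/188 = 127 L.
Isobaric: P stays 188 kPa; V/T = const ⇒ T₂ = 701 K, V₂ = 151 L.
W = PΔV = 188×(151−127) kPa·L = 4580 J.
ΔU = nCvΔT = 4.88×20.8×(701−588) = 11500 J.
Q = ΔU + W = nCpΔT = 16000 J.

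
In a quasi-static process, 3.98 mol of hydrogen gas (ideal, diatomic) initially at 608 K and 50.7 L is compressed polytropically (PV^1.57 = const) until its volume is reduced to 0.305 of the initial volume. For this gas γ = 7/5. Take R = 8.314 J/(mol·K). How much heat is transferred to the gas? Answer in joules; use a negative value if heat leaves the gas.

P₁ = nRT₁/V₁ = 3.98×8.314×608/50.7 = 397 kPa.
Polytropic n=1.57: T₂ = T₁(V₁/V₂)^(n−1) = 608×(3.28)^0.57 = 1200 K; P₂ = P₁(V₁/V₂)^n = 2560 kPa.
W = (P₁V₁−P₂V₂)/(n−1) = (397×50.7−2560×15.5)/0.57 = -34200 J.
ΔU = nCvΔT = 3.98×20.8×(1200−608) = 48700 J.
Q = ΔU + W = 14500 J.

14500 J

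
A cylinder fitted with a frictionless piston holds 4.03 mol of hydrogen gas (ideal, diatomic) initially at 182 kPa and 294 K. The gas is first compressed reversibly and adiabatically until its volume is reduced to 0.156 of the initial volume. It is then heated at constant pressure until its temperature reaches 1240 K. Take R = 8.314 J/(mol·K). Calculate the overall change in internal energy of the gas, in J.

79200 J

V₁ = nRT₁/P₁ = 4.03×8.314×294/182 = 54.1 L.
Step 1 — Adiabatic: TV^(γ−1) = const ⇒ T₂ = 294×(6.41)^0.400 = 618 K; PV^γ = const ⇒ P₂ = 2450 kPa.
ΔU = nCvΔT = 4.03×20.8×(618−294) = 27200 J.
Q = 0 for an adiabatic process, so W = −ΔU = -27200 J.
State after step 1: P = 2450 kPa, V = 8.44 L, T = 618 K.
Step 2 — Isobaric: P stays 2450 kPa; V/T = const ⇒ T₂ = 1240 K, V₂ = 16.9 L.
W = PΔV = 2450×(16.9−8.44) kPa·L = 20800 J.
ΔU = nCvΔT = 4.03×20.8×(1240−618) = 52100 J.
Q = ΔU + W = nCpΔT = 72900 J.
Net over both steps: W = -6320 J, Q = 72900 J, ΔU = 79200 J.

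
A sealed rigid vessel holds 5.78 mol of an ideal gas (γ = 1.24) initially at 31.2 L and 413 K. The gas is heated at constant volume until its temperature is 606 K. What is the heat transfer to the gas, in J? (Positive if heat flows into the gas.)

38600 J

P₁ = nRT₁/V₁ = 5.78×8.314×413/31.2 = 636 kPa.
Isochoric: V stays 31.2 L; P/T = const ⇒ T₂ = 606 K, P₂ = 933 kPa.
W = 0 (no volume change).
ΔU = nCvΔT = 5.78×34.6×(606−413) = 38600 J.
Q = ΔU = 38600 J.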